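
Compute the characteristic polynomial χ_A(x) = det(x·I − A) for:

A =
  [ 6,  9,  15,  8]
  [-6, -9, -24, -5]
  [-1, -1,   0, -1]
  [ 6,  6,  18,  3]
x^4 - 18*x^2 + 81

Expanding det(x·I − A) (e.g. by cofactor expansion or by noting that A is similar to its Jordan form J, which has the same characteristic polynomial as A) gives
  χ_A(x) = x^4 - 18*x^2 + 81
which factors as (x - 3)^2*(x + 3)^2. The eigenvalues (with algebraic multiplicities) are λ = -3 with multiplicity 2, λ = 3 with multiplicity 2.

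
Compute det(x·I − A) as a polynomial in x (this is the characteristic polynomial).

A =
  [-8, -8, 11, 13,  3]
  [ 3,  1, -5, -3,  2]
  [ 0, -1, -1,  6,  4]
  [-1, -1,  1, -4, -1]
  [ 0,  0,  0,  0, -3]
x^5 + 15*x^4 + 90*x^3 + 270*x^2 + 405*x + 243

Expanding det(x·I − A) (e.g. by cofactor expansion or by noting that A is similar to its Jordan form J, which has the same characteristic polynomial as A) gives
  χ_A(x) = x^5 + 15*x^4 + 90*x^3 + 270*x^2 + 405*x + 243
which factors as (x + 3)^5. The eigenvalues (with algebraic multiplicities) are λ = -3 with multiplicity 5.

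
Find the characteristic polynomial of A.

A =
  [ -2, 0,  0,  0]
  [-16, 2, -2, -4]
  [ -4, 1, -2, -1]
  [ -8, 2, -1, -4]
x^4 + 6*x^3 + 13*x^2 + 12*x + 4

Expanding det(x·I − A) (e.g. by cofactor expansion or by noting that A is similar to its Jordan form J, which has the same characteristic polynomial as A) gives
  χ_A(x) = x^4 + 6*x^3 + 13*x^2 + 12*x + 4
which factors as (x + 1)^2*(x + 2)^2. The eigenvalues (with algebraic multiplicities) are λ = -2 with multiplicity 2, λ = -1 with multiplicity 2.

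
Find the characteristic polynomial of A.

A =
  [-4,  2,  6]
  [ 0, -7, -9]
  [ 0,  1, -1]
x^3 + 12*x^2 + 48*x + 64

Expanding det(x·I − A) (e.g. by cofactor expansion or by noting that A is similar to its Jordan form J, which has the same characteristic polynomial as A) gives
  χ_A(x) = x^3 + 12*x^2 + 48*x + 64
which factors as (x + 4)^3. The eigenvalues (with algebraic multiplicities) are λ = -4 with multiplicity 3.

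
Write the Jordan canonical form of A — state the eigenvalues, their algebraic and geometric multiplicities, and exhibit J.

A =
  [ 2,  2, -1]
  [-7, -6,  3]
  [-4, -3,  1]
J_3(-1)

The characteristic polynomial is
  det(x·I − A) = x^3 + 3*x^2 + 3*x + 1 = (x + 1)^3

Eigenvalues and multiplicities (the geometric multiplicity of λ is n − rank(A − λI), which equals the number of Jordan blocks for λ):
  λ = -1: algebraic multiplicity = 3, geometric multiplicity = 1

Determining the block sizes for each eigenvalue:
  λ = -1: one block (gm = 1), so the single block has size am = 3 → block sizes [3]

Assembling the blocks gives a Jordan form
J =
  [-1,  1,  0]
  [ 0, -1,  1]
  [ 0,  0, -1]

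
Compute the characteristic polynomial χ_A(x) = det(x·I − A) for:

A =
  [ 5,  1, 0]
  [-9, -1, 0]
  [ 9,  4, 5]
x^3 - 9*x^2 + 24*x - 20

Expanding det(x·I − A) (e.g. by cofactor expansion or by noting that A is similar to its Jordan form J, which has the same characteristic polynomial as A) gives
  χ_A(x) = x^3 - 9*x^2 + 24*x - 20
which factors as (x - 5)*(x - 2)^2. The eigenvalues (with algebraic multiplicities) are λ = 2 with multiplicity 2, λ = 5 with multiplicity 1.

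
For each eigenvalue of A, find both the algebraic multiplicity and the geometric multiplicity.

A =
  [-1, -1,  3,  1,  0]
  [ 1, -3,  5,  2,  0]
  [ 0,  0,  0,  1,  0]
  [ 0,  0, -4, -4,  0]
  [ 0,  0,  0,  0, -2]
λ = -2: alg = 5, geom = 3

Step 1 — factor the characteristic polynomial to read off the algebraic multiplicities:
  χ_A(x) = (x + 2)^5

Step 2 — compute geometric multiplicities via the rank-nullity identity g(λ) = n − rank(A − λI):
  rank(A − (-2)·I) = 2, so dim ker(A − (-2)·I) = n − 2 = 3

Summary:
  λ = -2: algebraic multiplicity = 5, geometric multiplicity = 3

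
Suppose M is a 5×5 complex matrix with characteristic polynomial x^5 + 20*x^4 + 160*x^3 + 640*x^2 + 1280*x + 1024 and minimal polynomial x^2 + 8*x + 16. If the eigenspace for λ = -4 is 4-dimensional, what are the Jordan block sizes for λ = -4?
Block sizes for λ = -4: [2, 1, 1, 1]

Step 1 — from the characteristic polynomial, algebraic multiplicity of λ = -4 is 5. From dim ker(M − (-4)·I) = 4, there are exactly 4 Jordan blocks for λ = -4.
Step 2 — from the minimal polynomial, the factor (x + 4)^2 tells us the largest block for λ = -4 has size 2.
Step 3 — with total size 5, 4 blocks, and largest block 2, the block sizes (in nonincreasing order) are [2, 1, 1, 1].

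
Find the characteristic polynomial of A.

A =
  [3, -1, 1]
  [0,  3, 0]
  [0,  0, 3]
x^3 - 9*x^2 + 27*x - 27

Expanding det(x·I − A) (e.g. by cofactor expansion or by noting that A is similar to its Jordan form J, which has the same characteristic polynomial as A) gives
  χ_A(x) = x^3 - 9*x^2 + 27*x - 27
which factors as (x - 3)^3. The eigenvalues (with algebraic multiplicities) are λ = 3 with multiplicity 3.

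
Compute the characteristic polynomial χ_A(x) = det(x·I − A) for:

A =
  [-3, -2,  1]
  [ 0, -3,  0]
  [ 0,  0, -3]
x^3 + 9*x^2 + 27*x + 27

Expanding det(x·I − A) (e.g. by cofactor expansion or by noting that A is similar to its Jordan form J, which has the same characteristic polynomial as A) gives
  χ_A(x) = x^3 + 9*x^2 + 27*x + 27
which factors as (x + 3)^3. The eigenvalues (with algebraic multiplicities) are λ = -3 with multiplicity 3.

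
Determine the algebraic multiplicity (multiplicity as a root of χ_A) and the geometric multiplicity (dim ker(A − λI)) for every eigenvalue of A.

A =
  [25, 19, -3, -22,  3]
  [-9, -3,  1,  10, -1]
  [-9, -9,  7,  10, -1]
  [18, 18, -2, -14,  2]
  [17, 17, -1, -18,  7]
λ = -2: alg = 1, geom = 1; λ = 6: alg = 4, geom = 3

Step 1 — factor the characteristic polynomial to read off the algebraic multiplicities:
  χ_A(x) = (x - 6)^4*(x + 2)

Step 2 — compute geometric multiplicities via the rank-nullity identity g(λ) = n − rank(A − λI):
  rank(A − (-2)·I) = 4, so dim ker(A − (-2)·I) = n − 4 = 1
  rank(A − (6)·I) = 2, so dim ker(A − (6)·I) = n − 2 = 3

Summary:
  λ = -2: algebraic multiplicity = 1, geometric multiplicity = 1
  λ = 6: algebraic multiplicity = 4, geometric multiplicity = 3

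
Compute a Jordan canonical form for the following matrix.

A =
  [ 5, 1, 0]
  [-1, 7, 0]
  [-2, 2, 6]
J_2(6) ⊕ J_1(6)

The characteristic polynomial is
  det(x·I − A) = x^3 - 18*x^2 + 108*x - 216 = (x - 6)^3

Eigenvalues and multiplicities (the geometric multiplicity of λ is n − rank(A − λI), which equals the number of Jordan blocks for λ):
  λ = 6: algebraic multiplicity = 3, geometric multiplicity = 2

Determining the block sizes for each eigenvalue:
  λ = 6: 2 blocks summing to 3 forces exactly one block of size 2 and the rest size 1 → block sizes [2, 1]

Assembling the blocks gives a Jordan form
J =
  [6, 1, 0]
  [0, 6, 0]
  [0, 0, 6]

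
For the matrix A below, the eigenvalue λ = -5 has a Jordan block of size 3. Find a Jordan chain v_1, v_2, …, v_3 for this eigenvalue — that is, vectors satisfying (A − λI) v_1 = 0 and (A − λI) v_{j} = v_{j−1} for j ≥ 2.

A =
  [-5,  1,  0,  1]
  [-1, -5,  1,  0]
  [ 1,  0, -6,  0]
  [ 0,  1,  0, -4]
A Jordan chain for λ = -5 of length 3:
v_1 = (-1, 1, -1, -1)ᵀ
v_2 = (0, -1, 1, 0)ᵀ
v_3 = (1, 0, 0, 0)ᵀ

Let N = A − (-5)·I. We want v_3 with N^3 v_3 = 0 but N^2 v_3 ≠ 0; then v_{j-1} := N · v_j for j = 3, …, 2.

Pick v_3 = (1, 0, 0, 0)ᵀ.
Then v_2 = N · v_3 = (0, -1, 1, 0)ᵀ.
Then v_1 = N · v_2 = (-1, 1, -1, -1)ᵀ.

Sanity check: (A − (-5)·I) v_1 = (0, 0, 0, 0)ᵀ = 0. ✓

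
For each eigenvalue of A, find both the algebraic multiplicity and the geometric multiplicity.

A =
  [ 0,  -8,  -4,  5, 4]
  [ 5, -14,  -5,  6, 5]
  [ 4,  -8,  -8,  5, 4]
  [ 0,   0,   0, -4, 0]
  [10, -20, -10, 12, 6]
λ = -4: alg = 5, geom = 3

Step 1 — factor the characteristic polynomial to read off the algebraic multiplicities:
  χ_A(x) = (x + 4)^5

Step 2 — compute geometric multiplicities via the rank-nullity identity g(λ) = n − rank(A − λI):
  rank(A − (-4)·I) = 2, so dim ker(A − (-4)·I) = n − 2 = 3

Summary:
  λ = -4: algebraic multiplicity = 5, geometric multiplicity = 3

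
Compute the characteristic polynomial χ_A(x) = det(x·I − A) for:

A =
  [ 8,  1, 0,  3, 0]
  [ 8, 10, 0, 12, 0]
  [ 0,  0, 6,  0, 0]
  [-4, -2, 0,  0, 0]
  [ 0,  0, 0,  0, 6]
x^5 - 30*x^4 + 360*x^3 - 2160*x^2 + 6480*x - 7776

Expanding det(x·I − A) (e.g. by cofactor expansion or by noting that A is similar to its Jordan form J, which has the same characteristic polynomial as A) gives
  χ_A(x) = x^5 - 30*x^4 + 360*x^3 - 2160*x^2 + 6480*x - 7776
which factors as (x - 6)^5. The eigenvalues (with algebraic multiplicities) are λ = 6 with multiplicity 5.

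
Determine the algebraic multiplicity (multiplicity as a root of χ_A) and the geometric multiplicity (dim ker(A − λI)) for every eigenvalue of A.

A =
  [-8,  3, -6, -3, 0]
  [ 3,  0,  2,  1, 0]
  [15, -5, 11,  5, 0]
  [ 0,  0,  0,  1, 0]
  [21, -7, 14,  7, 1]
λ = 1: alg = 5, geom = 4

Step 1 — factor the characteristic polynomial to read off the algebraic multiplicities:
  χ_A(x) = (x - 1)^5

Step 2 — compute geometric multiplicities via the rank-nullity identity g(λ) = n − rank(A − λI):
  rank(A − (1)·I) = 1, so dim ker(A − (1)·I) = n − 1 = 4

Summary:
  λ = 1: algebraic multiplicity = 5, geometric multiplicity = 4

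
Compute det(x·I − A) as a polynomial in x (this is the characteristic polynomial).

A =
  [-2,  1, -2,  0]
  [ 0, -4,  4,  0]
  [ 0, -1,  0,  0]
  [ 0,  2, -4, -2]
x^4 + 8*x^3 + 24*x^2 + 32*x + 16

Expanding det(x·I − A) (e.g. by cofactor expansion or by noting that A is similar to its Jordan form J, which has the same characteristic polynomial as A) gives
  χ_A(x) = x^4 + 8*x^3 + 24*x^2 + 32*x + 16
which factors as (x + 2)^4. The eigenvalues (with algebraic multiplicities) are λ = -2 with multiplicity 4.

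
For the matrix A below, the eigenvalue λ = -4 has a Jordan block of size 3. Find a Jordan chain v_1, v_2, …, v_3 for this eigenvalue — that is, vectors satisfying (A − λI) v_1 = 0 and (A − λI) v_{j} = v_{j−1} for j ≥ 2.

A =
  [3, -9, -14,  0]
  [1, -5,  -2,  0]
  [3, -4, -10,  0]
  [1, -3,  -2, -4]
A Jordan chain for λ = -4 of length 3:
v_1 = (-2, 0, -1, -2)ᵀ
v_2 = (7, 1, 3, 1)ᵀ
v_3 = (1, 0, 0, 0)ᵀ

Let N = A − (-4)·I. We want v_3 with N^3 v_3 = 0 but N^2 v_3 ≠ 0; then v_{j-1} := N · v_j for j = 3, …, 2.

Pick v_3 = (1, 0, 0, 0)ᵀ.
Then v_2 = N · v_3 = (7, 1, 3, 1)ᵀ.
Then v_1 = N · v_2 = (-2, 0, -1, -2)ᵀ.

Sanity check: (A − (-4)·I) v_1 = (0, 0, 0, 0)ᵀ = 0. ✓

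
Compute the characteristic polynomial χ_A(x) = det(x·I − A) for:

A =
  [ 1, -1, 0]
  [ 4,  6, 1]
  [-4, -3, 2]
x^3 - 9*x^2 + 27*x - 27

Expanding det(x·I − A) (e.g. by cofactor expansion or by noting that A is similar to its Jordan form J, which has the same characteristic polynomial as A) gives
  χ_A(x) = x^3 - 9*x^2 + 27*x - 27
which factors as (x - 3)^3. The eigenvalues (with algebraic multiplicities) are λ = 3 with multiplicity 3.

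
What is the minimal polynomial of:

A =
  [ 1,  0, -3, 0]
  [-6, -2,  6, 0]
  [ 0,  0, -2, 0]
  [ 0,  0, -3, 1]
x^2 + x - 2

The characteristic polynomial is χ_A(x) = (x - 1)^2*(x + 2)^2, so the eigenvalues are known. The minimal polynomial is
  m_A(x) = Π_λ (x − λ)^{k_λ}
where k_λ is the size of the *largest* Jordan block for λ (equivalently, the smallest k with (A − λI)^k v = 0 for every generalised eigenvector v of λ).

  λ = -2: largest Jordan block has size 1, contributing (x + 2)
  λ = 1: largest Jordan block has size 1, contributing (x − 1)

So m_A(x) = (x - 1)*(x + 2) = x^2 + x - 2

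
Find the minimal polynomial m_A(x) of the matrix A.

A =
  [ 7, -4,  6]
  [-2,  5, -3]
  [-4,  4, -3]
x^2 - 6*x + 9

The characteristic polynomial is χ_A(x) = (x - 3)^3, so the eigenvalues are known. The minimal polynomial is
  m_A(x) = Π_λ (x − λ)^{k_λ}
where k_λ is the size of the *largest* Jordan block for λ (equivalently, the smallest k with (A − λI)^k v = 0 for every generalised eigenvector v of λ).

  λ = 3: largest Jordan block has size 2, contributing (x − 3)^2

So m_A(x) = (x - 3)^2 = x^2 - 6*x + 9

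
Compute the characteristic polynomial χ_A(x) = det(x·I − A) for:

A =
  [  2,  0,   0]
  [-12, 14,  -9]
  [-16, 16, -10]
x^3 - 6*x^2 + 12*x - 8

Expanding det(x·I − A) (e.g. by cofactor expansion or by noting that A is similar to its Jordan form J, which has the same characteristic polynomial as A) gives
  χ_A(x) = x^3 - 6*x^2 + 12*x - 8
which factors as (x - 2)^3. The eigenvalues (with algebraic multiplicities) are λ = 2 with multiplicity 3.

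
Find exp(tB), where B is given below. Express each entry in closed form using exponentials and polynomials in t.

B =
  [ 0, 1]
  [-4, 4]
e^{tB} =
  [-2*t*exp(2*t) + exp(2*t), t*exp(2*t)]
  [-4*t*exp(2*t), 2*t*exp(2*t) + exp(2*t)]

Strategy: write B = P · J · P⁻¹ where J is a Jordan canonical form, so e^{tB} = P · e^{tJ} · P⁻¹, and e^{tJ} can be computed block-by-block.

B has Jordan form
J =
  [2, 1]
  [0, 2]
(up to reordering of blocks).

Per-block formulas:
  For a 2×2 Jordan block J_2(2): exp(t · J_2(2)) = e^(2t)·(I + t·N), where N is the 2×2 nilpotent shift.

After assembling e^{tJ} and conjugating by P, we get:

e^{tB} =
  [-2*t*exp(2*t) + exp(2*t), t*exp(2*t)]
  [-4*t*exp(2*t), 2*t*exp(2*t) + exp(2*t)]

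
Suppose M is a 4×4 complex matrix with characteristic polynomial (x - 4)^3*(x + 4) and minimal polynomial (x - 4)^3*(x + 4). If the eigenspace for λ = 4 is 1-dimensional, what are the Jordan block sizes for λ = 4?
Block sizes for λ = 4: [3]

Step 1 — from the characteristic polynomial, algebraic multiplicity of λ = 4 is 3. From dim ker(M − (4)·I) = 1, there are exactly 1 Jordan blocks for λ = 4.
Step 2 — from the minimal polynomial, the factor (x − 4)^3 tells us the largest block for λ = 4 has size 3.
Step 3 — with total size 3, 1 blocks, and largest block 3, the block sizes (in nonincreasing order) are [3].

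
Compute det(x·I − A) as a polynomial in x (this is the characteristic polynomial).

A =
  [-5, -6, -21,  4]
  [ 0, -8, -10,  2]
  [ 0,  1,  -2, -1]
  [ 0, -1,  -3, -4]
x^4 + 19*x^3 + 135*x^2 + 425*x + 500

Expanding det(x·I − A) (e.g. by cofactor expansion or by noting that A is similar to its Jordan form J, which has the same characteristic polynomial as A) gives
  χ_A(x) = x^4 + 19*x^3 + 135*x^2 + 425*x + 500
which factors as (x + 4)*(x + 5)^3. The eigenvalues (with algebraic multiplicities) are λ = -5 with multiplicity 3, λ = -4 with multiplicity 1.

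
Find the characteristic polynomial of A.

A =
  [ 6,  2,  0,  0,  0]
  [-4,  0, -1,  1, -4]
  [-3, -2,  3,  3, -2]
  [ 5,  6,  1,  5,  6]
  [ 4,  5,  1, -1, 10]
x^5 - 24*x^4 + 228*x^3 - 1072*x^2 + 2496*x - 2304

Expanding det(x·I − A) (e.g. by cofactor expansion or by noting that A is similar to its Jordan form J, which has the same characteristic polynomial as A) gives
  χ_A(x) = x^5 - 24*x^4 + 228*x^3 - 1072*x^2 + 2496*x - 2304
which factors as (x - 6)^2*(x - 4)^3. The eigenvalues (with algebraic multiplicities) are λ = 4 with multiplicity 3, λ = 6 with multiplicity 2.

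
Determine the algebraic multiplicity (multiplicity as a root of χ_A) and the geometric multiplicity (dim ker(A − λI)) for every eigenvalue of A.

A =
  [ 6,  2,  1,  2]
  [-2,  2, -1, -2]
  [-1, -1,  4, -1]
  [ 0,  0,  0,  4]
λ = 4: alg = 4, geom = 2

Step 1 — factor the characteristic polynomial to read off the algebraic multiplicities:
  χ_A(x) = (x - 4)^4

Step 2 — compute geometric multiplicities via the rank-nullity identity g(λ) = n − rank(A − λI):
  rank(A − (4)·I) = 2, so dim ker(A − (4)·I) = n − 2 = 2

Summary:
  λ = 4: algebraic multiplicity = 4, geometric multiplicity = 2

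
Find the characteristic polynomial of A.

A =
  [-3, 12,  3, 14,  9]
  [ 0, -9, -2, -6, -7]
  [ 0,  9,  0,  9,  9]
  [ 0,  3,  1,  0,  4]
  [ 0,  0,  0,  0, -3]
x^5 + 15*x^4 + 90*x^3 + 270*x^2 + 405*x + 243

Expanding det(x·I − A) (e.g. by cofactor expansion or by noting that A is similar to its Jordan form J, which has the same characteristic polynomial as A) gives
  χ_A(x) = x^5 + 15*x^4 + 90*x^3 + 270*x^2 + 405*x + 243
which factors as (x + 3)^5. The eigenvalues (with algebraic multiplicities) are λ = -3 with multiplicity 5.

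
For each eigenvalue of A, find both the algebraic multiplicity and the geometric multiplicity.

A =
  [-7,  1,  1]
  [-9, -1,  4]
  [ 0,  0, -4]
λ = -4: alg = 3, geom = 1

Step 1 — factor the characteristic polynomial to read off the algebraic multiplicities:
  χ_A(x) = (x + 4)^3

Step 2 — compute geometric multiplicities via the rank-nullity identity g(λ) = n − rank(A − λI):
  rank(A − (-4)·I) = 2, so dim ker(A − (-4)·I) = n − 2 = 1

Summary:
  λ = -4: algebraic multiplicity = 3, geometric multiplicity = 1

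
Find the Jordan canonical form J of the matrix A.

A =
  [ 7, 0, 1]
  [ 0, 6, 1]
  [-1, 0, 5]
J_3(6)

The characteristic polynomial is
  det(x·I − A) = x^3 - 18*x^2 + 108*x - 216 = (x - 6)^3

Eigenvalues and multiplicities (the geometric multiplicity of λ is n − rank(A − λI), which equals the number of Jordan blocks for λ):
  λ = 6: algebraic multiplicity = 3, geometric multiplicity = 1

Determining the block sizes for each eigenvalue:
  λ = 6: one block (gm = 1), so the single block has size am = 3 → block sizes [3]

Assembling the blocks gives a Jordan form
J =
  [6, 1, 0]
  [0, 6, 1]
  [0, 0, 6]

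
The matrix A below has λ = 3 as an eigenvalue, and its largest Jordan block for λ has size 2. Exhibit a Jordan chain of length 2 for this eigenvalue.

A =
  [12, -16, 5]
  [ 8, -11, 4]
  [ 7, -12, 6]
A Jordan chain for λ = 3 of length 2:
v_1 = (-3, -2, -1)ᵀ
v_2 = (5, 3, 0)ᵀ

Let N = A − (3)·I. We want v_2 with N^2 v_2 = 0 but N^1 v_2 ≠ 0; then v_{j-1} := N · v_j for j = 2, …, 2.

Pick v_2 = (5, 3, 0)ᵀ.
Then v_1 = N · v_2 = (-3, -2, -1)ᵀ.

Sanity check: (A − (3)·I) v_1 = (0, 0, 0)ᵀ = 0. ✓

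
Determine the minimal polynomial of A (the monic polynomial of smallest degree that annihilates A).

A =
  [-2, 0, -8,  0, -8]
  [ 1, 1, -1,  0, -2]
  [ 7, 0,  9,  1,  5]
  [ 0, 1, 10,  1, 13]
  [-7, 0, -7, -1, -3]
x^4 - 4*x^3 + 16*x - 16

The characteristic polynomial is χ_A(x) = (x - 2)^4*(x + 2), so the eigenvalues are known. The minimal polynomial is
  m_A(x) = Π_λ (x − λ)^{k_λ}
where k_λ is the size of the *largest* Jordan block for λ (equivalently, the smallest k with (A − λI)^k v = 0 for every generalised eigenvector v of λ).

  λ = -2: largest Jordan block has size 1, contributing (x + 2)
  λ = 2: largest Jordan block has size 3, contributing (x − 2)^3

So m_A(x) = (x - 2)^3*(x + 2) = x^4 - 4*x^3 + 16*x - 16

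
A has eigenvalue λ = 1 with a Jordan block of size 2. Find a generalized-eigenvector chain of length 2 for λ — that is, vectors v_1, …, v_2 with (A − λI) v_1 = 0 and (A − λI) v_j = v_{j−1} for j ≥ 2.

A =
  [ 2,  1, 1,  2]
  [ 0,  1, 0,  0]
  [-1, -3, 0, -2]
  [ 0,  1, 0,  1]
A Jordan chain for λ = 1 of length 2:
v_1 = (1, 0, -1, 0)ᵀ
v_2 = (1, 0, 0, 0)ᵀ

Let N = A − (1)·I. We want v_2 with N^2 v_2 = 0 but N^1 v_2 ≠ 0; then v_{j-1} := N · v_j for j = 2, …, 2.

Pick v_2 = (1, 0, 0, 0)ᵀ.
Then v_1 = N · v_2 = (1, 0, -1, 0)ᵀ.

Sanity check: (A − (1)·I) v_1 = (0, 0, 0, 0)ᵀ = 0. ✓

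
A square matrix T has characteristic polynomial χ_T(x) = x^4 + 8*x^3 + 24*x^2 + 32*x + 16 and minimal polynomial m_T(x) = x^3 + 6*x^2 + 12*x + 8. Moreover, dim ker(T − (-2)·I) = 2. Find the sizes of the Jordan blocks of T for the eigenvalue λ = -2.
Block sizes for λ = -2: [3, 1]

Step 1 — from the characteristic polynomial, algebraic multiplicity of λ = -2 is 4. From dim ker(T − (-2)·I) = 2, there are exactly 2 Jordan blocks for λ = -2.
Step 2 — from the minimal polynomial, the factor (x + 2)^3 tells us the largest block for λ = -2 has size 3.
Step 3 — with total size 4, 2 blocks, and largest block 3, the block sizes (in nonincreasing order) are [3, 1].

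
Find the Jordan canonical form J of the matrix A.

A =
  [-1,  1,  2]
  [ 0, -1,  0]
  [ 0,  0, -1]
J_2(-1) ⊕ J_1(-1)

The characteristic polynomial is
  det(x·I − A) = x^3 + 3*x^2 + 3*x + 1 = (x + 1)^3

Eigenvalues and multiplicities (the geometric multiplicity of λ is n − rank(A − λI), which equals the number of Jordan blocks for λ):
  λ = -1: algebraic multiplicity = 3, geometric multiplicity = 2

Determining the block sizes for each eigenvalue:
  λ = -1: 2 blocks summing to 3 forces exactly one block of size 2 and the rest size 1 → block sizes [2, 1]

Assembling the blocks gives a Jordan form
J =
  [-1,  1,  0]
  [ 0, -1,  0]
  [ 0,  0, -1]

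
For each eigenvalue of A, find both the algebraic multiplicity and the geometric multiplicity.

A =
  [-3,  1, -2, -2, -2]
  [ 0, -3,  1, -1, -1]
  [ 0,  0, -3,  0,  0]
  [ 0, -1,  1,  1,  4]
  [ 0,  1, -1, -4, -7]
λ = -3: alg = 5, geom = 2

Step 1 — factor the characteristic polynomial to read off the algebraic multiplicities:
  χ_A(x) = (x + 3)^5

Step 2 — compute geometric multiplicities via the rank-nullity identity g(λ) = n − rank(A − λI):
  rank(A − (-3)·I) = 3, so dim ker(A − (-3)·I) = n − 3 = 2

Summary:
  λ = -3: algebraic multiplicity = 5, geometric multiplicity = 2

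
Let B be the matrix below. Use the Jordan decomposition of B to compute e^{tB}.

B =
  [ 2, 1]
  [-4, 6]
e^{tB} =
  [-2*t*exp(4*t) + exp(4*t), t*exp(4*t)]
  [-4*t*exp(4*t), 2*t*exp(4*t) + exp(4*t)]

Strategy: write B = P · J · P⁻¹ where J is a Jordan canonical form, so e^{tB} = P · e^{tJ} · P⁻¹, and e^{tJ} can be computed block-by-block.

B has Jordan form
J =
  [4, 1]
  [0, 4]
(up to reordering of blocks).

Per-block formulas:
  For a 2×2 Jordan block J_2(4): exp(t · J_2(4)) = e^(4t)·(I + t·N), where N is the 2×2 nilpotent shift.

After assembling e^{tJ} and conjugating by P, we get:

e^{tB} =
  [-2*t*exp(4*t) + exp(4*t), t*exp(4*t)]
  [-4*t*exp(4*t), 2*t*exp(4*t) + exp(4*t)]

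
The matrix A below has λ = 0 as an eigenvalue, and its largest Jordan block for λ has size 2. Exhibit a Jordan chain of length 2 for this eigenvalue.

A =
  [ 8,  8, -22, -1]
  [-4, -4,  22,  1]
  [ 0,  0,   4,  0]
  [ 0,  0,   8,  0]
A Jordan chain for λ = 0 of length 2:
v_1 = (-1, 1, 0, 0)ᵀ
v_2 = (0, 0, 0, 1)ᵀ

Let N = A − (0)·I. We want v_2 with N^2 v_2 = 0 but N^1 v_2 ≠ 0; then v_{j-1} := N · v_j for j = 2, …, 2.

Pick v_2 = (0, 0, 0, 1)ᵀ.
Then v_1 = N · v_2 = (-1, 1, 0, 0)ᵀ.

Sanity check: (A − (0)·I) v_1 = (0, 0, 0, 0)ᵀ = 0. ✓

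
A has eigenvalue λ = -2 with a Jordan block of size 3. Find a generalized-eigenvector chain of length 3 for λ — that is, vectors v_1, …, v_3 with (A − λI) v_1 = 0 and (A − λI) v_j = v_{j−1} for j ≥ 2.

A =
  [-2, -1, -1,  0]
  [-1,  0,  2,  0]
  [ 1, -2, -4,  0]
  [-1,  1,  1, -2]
A Jordan chain for λ = -2 of length 3:
v_1 = (0, 1, -1, 1)ᵀ
v_2 = (-1, 2, -2, 1)ᵀ
v_3 = (0, 1, 0, 0)ᵀ

Let N = A − (-2)·I. We want v_3 with N^3 v_3 = 0 but N^2 v_3 ≠ 0; then v_{j-1} := N · v_j for j = 3, …, 2.

Pick v_3 = (0, 1, 0, 0)ᵀ.
Then v_2 = N · v_3 = (-1, 2, -2, 1)ᵀ.
Then v_1 = N · v_2 = (0, 1, -1, 1)ᵀ.

Sanity check: (A − (-2)·I) v_1 = (0, 0, 0, 0)ᵀ = 0. ✓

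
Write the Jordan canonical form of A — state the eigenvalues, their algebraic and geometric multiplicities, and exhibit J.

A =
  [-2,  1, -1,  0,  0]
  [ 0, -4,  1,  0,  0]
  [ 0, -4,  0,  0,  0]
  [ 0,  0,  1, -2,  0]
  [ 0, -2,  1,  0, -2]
J_3(-2) ⊕ J_1(-2) ⊕ J_1(-2)

The characteristic polynomial is
  det(x·I − A) = x^5 + 10*x^4 + 40*x^3 + 80*x^2 + 80*x + 32 = (x + 2)^5

Eigenvalues and multiplicities (the geometric multiplicity of λ is n − rank(A − λI), which equals the number of Jordan blocks for λ):
  λ = -2: algebraic multiplicity = 5, geometric multiplicity = 3

Determining the block sizes for each eigenvalue:
  λ = -2: with am = 5 and gm = 3, the partition is not yet determined (e.g. several partitions of 5 into 3 parts exist). Let N = A − (-2)·I. Computing rank(N^1) = 2, rank(N^2) = 1, rank(N^3) = 0; the number of blocks of size ≥ j is rank(N^{j−1}) − rank(N^j), giving [3, 1, 1]. So we have 1 block(s) of size 3, 2 block(s) of size 1 → block sizes [3, 1, 1]

Assembling the blocks gives a Jordan form
J =
  [-2,  1,  0,  0,  0]
  [ 0, -2,  1,  0,  0]
  [ 0,  0, -2,  0,  0]
  [ 0,  0,  0, -2,  0]
  [ 0,  0,  0,  0, -2]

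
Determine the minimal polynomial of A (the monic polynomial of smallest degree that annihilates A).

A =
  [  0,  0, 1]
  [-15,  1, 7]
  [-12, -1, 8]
x^3 - 9*x^2 + 27*x - 27

The characteristic polynomial is χ_A(x) = (x - 3)^3, so the eigenvalues are known. The minimal polynomial is
  m_A(x) = Π_λ (x − λ)^{k_λ}
where k_λ is the size of the *largest* Jordan block for λ (equivalently, the smallest k with (A − λI)^k v = 0 for every generalised eigenvector v of λ).

  λ = 3: largest Jordan block has size 3, contributing (x − 3)^3

So m_A(x) = (x - 3)^3 = x^3 - 9*x^2 + 27*x - 27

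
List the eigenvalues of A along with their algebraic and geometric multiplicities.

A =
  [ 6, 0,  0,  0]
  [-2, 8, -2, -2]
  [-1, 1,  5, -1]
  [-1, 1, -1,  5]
λ = 6: alg = 4, geom = 3

Step 1 — factor the characteristic polynomial to read off the algebraic multiplicities:
  χ_A(x) = (x - 6)^4

Step 2 — compute geometric multiplicities via the rank-nullity identity g(λ) = n − rank(A − λI):
  rank(A − (6)·I) = 1, so dim ker(A − (6)·I) = n − 1 = 3

Summary:
  λ = 6: algebraic multiplicity = 4, geometric multiplicity = 3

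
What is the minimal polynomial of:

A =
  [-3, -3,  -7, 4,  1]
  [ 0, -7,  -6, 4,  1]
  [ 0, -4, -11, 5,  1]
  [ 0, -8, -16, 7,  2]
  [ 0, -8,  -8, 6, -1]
x^3 + 9*x^2 + 27*x + 27

The characteristic polynomial is χ_A(x) = (x + 3)^5, so the eigenvalues are known. The minimal polynomial is
  m_A(x) = Π_λ (x − λ)^{k_λ}
where k_λ is the size of the *largest* Jordan block for λ (equivalently, the smallest k with (A − λI)^k v = 0 for every generalised eigenvector v of λ).

  λ = -3: largest Jordan block has size 3, contributing (x + 3)^3

So m_A(x) = (x + 3)^3 = x^3 + 9*x^2 + 27*x + 27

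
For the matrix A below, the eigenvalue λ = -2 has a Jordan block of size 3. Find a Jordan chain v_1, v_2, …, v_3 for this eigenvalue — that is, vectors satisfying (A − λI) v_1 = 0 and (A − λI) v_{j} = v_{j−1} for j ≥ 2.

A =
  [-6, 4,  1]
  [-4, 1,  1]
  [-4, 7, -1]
A Jordan chain for λ = -2 of length 3:
v_1 = (-4, 0, -16)ᵀ
v_2 = (-4, -4, -4)ᵀ
v_3 = (1, 0, 0)ᵀ

Let N = A − (-2)·I. We want v_3 with N^3 v_3 = 0 but N^2 v_3 ≠ 0; then v_{j-1} := N · v_j for j = 3, …, 2.

Pick v_3 = (1, 0, 0)ᵀ.
Then v_2 = N · v_3 = (-4, -4, -4)ᵀ.
Then v_1 = N · v_2 = (-4, 0, -16)ᵀ.

Sanity check: (A − (-2)·I) v_1 = (0, 0, 0)ᵀ = 0. ✓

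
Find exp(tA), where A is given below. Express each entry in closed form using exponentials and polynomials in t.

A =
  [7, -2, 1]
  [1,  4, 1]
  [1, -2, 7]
e^{tA} =
  [t*exp(6*t) + exp(6*t), -2*t*exp(6*t), t*exp(6*t)]
  [t*exp(6*t), -2*t*exp(6*t) + exp(6*t), t*exp(6*t)]
  [t*exp(6*t), -2*t*exp(6*t), t*exp(6*t) + exp(6*t)]

Strategy: write A = P · J · P⁻¹ where J is a Jordan canonical form, so e^{tA} = P · e^{tJ} · P⁻¹, and e^{tJ} can be computed block-by-block.

A has Jordan form
J =
  [6, 1, 0]
  [0, 6, 0]
  [0, 0, 6]
(up to reordering of blocks).

Per-block formulas:
  For a 2×2 Jordan block J_2(6): exp(t · J_2(6)) = e^(6t)·(I + t·N), where N is the 2×2 nilpotent shift.
  For a 1×1 block at λ = 6: exp(t · [6]) = [e^(6t)].

After assembling e^{tJ} and conjugating by P, we get:

e^{tA} =
  [t*exp(6*t) + exp(6*t), -2*t*exp(6*t), t*exp(6*t)]
  [t*exp(6*t), -2*t*exp(6*t) + exp(6*t), t*exp(6*t)]
  [t*exp(6*t), -2*t*exp(6*t), t*exp(6*t) + exp(6*t)]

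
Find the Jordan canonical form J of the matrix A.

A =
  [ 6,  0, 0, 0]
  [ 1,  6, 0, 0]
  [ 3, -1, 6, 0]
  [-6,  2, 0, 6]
J_3(6) ⊕ J_1(6)

The characteristic polynomial is
  det(x·I − A) = x^4 - 24*x^3 + 216*x^2 - 864*x + 1296 = (x - 6)^4

Eigenvalues and multiplicities (the geometric multiplicity of λ is n − rank(A − λI), which equals the number of Jordan blocks for λ):
  λ = 6: algebraic multiplicity = 4, geometric multiplicity = 2

Determining the block sizes for each eigenvalue:
  λ = 6: with am = 4 and gm = 2, the partition is not yet determined (e.g. several partitions of 4 into 2 parts exist). Let N = A − (6)·I. Computing rank(N^1) = 2, rank(N^2) = 1, rank(N^3) = 0; the number of blocks of size ≥ j is rank(N^{j−1}) − rank(N^j), giving [2, 1, 1]. So we have 1 block(s) of size 3, 1 block(s) of size 1 → block sizes [3, 1]

Assembling the blocks gives a Jordan form
J =
  [6, 1, 0, 0]
  [0, 6, 1, 0]
  [0, 0, 6, 0]
  [0, 0, 0, 6]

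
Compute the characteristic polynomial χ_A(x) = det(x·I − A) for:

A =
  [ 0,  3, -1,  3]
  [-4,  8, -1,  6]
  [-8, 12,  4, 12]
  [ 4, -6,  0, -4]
x^4 - 8*x^3 + 24*x^2 - 32*x + 16

Expanding det(x·I − A) (e.g. by cofactor expansion or by noting that A is similar to its Jordan form J, which has the same characteristic polynomial as A) gives
  χ_A(x) = x^4 - 8*x^3 + 24*x^2 - 32*x + 16
which factors as (x - 2)^4. The eigenvalues (with algebraic multiplicities) are λ = 2 with multiplicity 4.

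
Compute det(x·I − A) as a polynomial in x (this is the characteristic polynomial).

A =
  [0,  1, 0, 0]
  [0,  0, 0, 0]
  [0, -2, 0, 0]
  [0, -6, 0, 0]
x^4

Expanding det(x·I − A) (e.g. by cofactor expansion or by noting that A is similar to its Jordan form J, which has the same characteristic polynomial as A) gives
  χ_A(x) = x^4
which factors as x^4. The eigenvalues (with algebraic multiplicities) are λ = 0 with multiplicity 4.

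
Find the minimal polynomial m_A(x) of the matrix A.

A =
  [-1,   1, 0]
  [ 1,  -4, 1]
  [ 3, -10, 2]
x^3 + 3*x^2 + 3*x + 1

The characteristic polynomial is χ_A(x) = (x + 1)^3, so the eigenvalues are known. The minimal polynomial is
  m_A(x) = Π_λ (x − λ)^{k_λ}
where k_λ is the size of the *largest* Jordan block for λ (equivalently, the smallest k with (A − λI)^k v = 0 for every generalised eigenvector v of λ).

  λ = -1: largest Jordan block has size 3, contributing (x + 1)^3

So m_A(x) = (x + 1)^3 = x^3 + 3*x^2 + 3*x + 1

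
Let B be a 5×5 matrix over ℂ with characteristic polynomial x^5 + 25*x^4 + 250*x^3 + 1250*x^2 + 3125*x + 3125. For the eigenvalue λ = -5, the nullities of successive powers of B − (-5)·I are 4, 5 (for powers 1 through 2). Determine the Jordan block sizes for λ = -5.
Block sizes for λ = -5: [2, 1, 1, 1]

From the dimensions of kernels of powers, the number of Jordan blocks of size at least j is d_j − d_{j−1} where d_j = dim ker(N^j) (with d_0 = 0). Computing the differences gives [4, 1].
The number of blocks of size exactly k is (#blocks of size ≥ k) − (#blocks of size ≥ k + 1), so the partition is: 3 block(s) of size 1, 1 block(s) of size 2.
In nonincreasing order the block sizes are [2, 1, 1, 1].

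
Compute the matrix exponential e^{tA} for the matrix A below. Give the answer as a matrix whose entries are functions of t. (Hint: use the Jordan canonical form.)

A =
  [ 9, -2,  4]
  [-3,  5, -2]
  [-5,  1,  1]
e^{tA} =
  [t^2*exp(5*t) + 4*t*exp(5*t) + exp(5*t), -2*t^2*exp(5*t) - 2*t*exp(5*t), 2*t^2*exp(5*t) + 4*t*exp(5*t)]
  [-t^2*exp(5*t) - 3*t*exp(5*t), 2*t^2*exp(5*t) + exp(5*t), -2*t^2*exp(5*t) - 2*t*exp(5*t)]
  [-3*t^2*exp(5*t)/2 - 5*t*exp(5*t), 3*t^2*exp(5*t) + t*exp(5*t), -3*t^2*exp(5*t) - 4*t*exp(5*t) + exp(5*t)]

Strategy: write A = P · J · P⁻¹ where J is a Jordan canonical form, so e^{tA} = P · e^{tJ} · P⁻¹, and e^{tJ} can be computed block-by-block.

A has Jordan form
J =
  [5, 1, 0]
  [0, 5, 1]
  [0, 0, 5]
(up to reordering of blocks).

Per-block formulas:
  For a 3×3 Jordan block J_3(5): exp(t · J_3(5)) = e^(5t)·(I + t·N + (t^2/2)·N^2), where N is the 3×3 nilpotent shift.

After assembling e^{tJ} and conjugating by P, we get:

e^{tA} =
  [t^2*exp(5*t) + 4*t*exp(5*t) + exp(5*t), -2*t^2*exp(5*t) - 2*t*exp(5*t), 2*t^2*exp(5*t) + 4*t*exp(5*t)]
  [-t^2*exp(5*t) - 3*t*exp(5*t), 2*t^2*exp(5*t) + exp(5*t), -2*t^2*exp(5*t) - 2*t*exp(5*t)]
  [-3*t^2*exp(5*t)/2 - 5*t*exp(5*t), 3*t^2*exp(5*t) + t*exp(5*t), -3*t^2*exp(5*t) - 4*t*exp(5*t) + exp(5*t)]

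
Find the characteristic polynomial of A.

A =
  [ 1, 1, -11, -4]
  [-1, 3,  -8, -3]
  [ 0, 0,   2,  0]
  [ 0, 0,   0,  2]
x^4 - 8*x^3 + 24*x^2 - 32*x + 16

Expanding det(x·I − A) (e.g. by cofactor expansion or by noting that A is similar to its Jordan form J, which has the same characteristic polynomial as A) gives
  χ_A(x) = x^4 - 8*x^3 + 24*x^2 - 32*x + 16
which factors as (x - 2)^4. The eigenvalues (with algebraic multiplicities) are λ = 2 with multiplicity 4.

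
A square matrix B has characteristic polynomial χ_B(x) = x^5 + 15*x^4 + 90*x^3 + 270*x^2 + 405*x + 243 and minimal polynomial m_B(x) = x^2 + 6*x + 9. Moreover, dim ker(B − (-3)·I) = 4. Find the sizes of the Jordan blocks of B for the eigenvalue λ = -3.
Block sizes for λ = -3: [2, 1, 1, 1]

Step 1 — from the characteristic polynomial, algebraic multiplicity of λ = -3 is 5. From dim ker(B − (-3)·I) = 4, there are exactly 4 Jordan blocks for λ = -3.
Step 2 — from the minimal polynomial, the factor (x + 3)^2 tells us the largest block for λ = -3 has size 2.
Step 3 — with total size 5, 4 blocks, and largest block 2, the block sizes (in nonincreasing order) are [2, 1, 1, 1].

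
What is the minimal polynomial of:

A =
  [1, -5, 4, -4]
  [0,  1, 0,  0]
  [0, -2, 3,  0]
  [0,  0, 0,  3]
x^3 - 5*x^2 + 7*x - 3

The characteristic polynomial is χ_A(x) = (x - 3)^2*(x - 1)^2, so the eigenvalues are known. The minimal polynomial is
  m_A(x) = Π_λ (x − λ)^{k_λ}
where k_λ is the size of the *largest* Jordan block for λ (equivalently, the smallest k with (A − λI)^k v = 0 for every generalised eigenvector v of λ).

  λ = 1: largest Jordan block has size 2, contributing (x − 1)^2
  λ = 3: largest Jordan block has size 1, contributing (x − 3)

So m_A(x) = (x - 3)*(x - 1)^2 = x^3 - 5*x^2 + 7*x - 3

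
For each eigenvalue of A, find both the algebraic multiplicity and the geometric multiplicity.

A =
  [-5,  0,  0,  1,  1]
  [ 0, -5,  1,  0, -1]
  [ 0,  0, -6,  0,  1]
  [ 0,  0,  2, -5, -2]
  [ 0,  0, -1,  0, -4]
λ = -5: alg = 5, geom = 3

Step 1 — factor the characteristic polynomial to read off the algebraic multiplicities:
  χ_A(x) = (x + 5)^5

Step 2 — compute geometric multiplicities via the rank-nullity identity g(λ) = n − rank(A − λI):
  rank(A − (-5)·I) = 2, so dim ker(A − (-5)·I) = n − 2 = 3

Summary:
  λ = -5: algebraic multiplicity = 5, geometric multiplicity = 3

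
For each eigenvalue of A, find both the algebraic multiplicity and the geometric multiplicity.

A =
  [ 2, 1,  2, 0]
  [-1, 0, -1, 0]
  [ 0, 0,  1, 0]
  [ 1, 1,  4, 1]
λ = 1: alg = 4, geom = 2

Step 1 — factor the characteristic polynomial to read off the algebraic multiplicities:
  χ_A(x) = (x - 1)^4

Step 2 — compute geometric multiplicities via the rank-nullity identity g(λ) = n − rank(A − λI):
  rank(A − (1)·I) = 2, so dim ker(A − (1)·I) = n − 2 = 2

Summary:
  λ = 1: algebraic multiplicity = 4, geometric multiplicity = 2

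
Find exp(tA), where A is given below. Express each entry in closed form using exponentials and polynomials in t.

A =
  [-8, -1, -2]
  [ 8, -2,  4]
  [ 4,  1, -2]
e^{tA} =
  [-4*t*exp(-4*t) + exp(-4*t), -t*exp(-4*t), -2*t*exp(-4*t)]
  [8*t*exp(-4*t), 2*t*exp(-4*t) + exp(-4*t), 4*t*exp(-4*t)]
  [4*t*exp(-4*t), t*exp(-4*t), 2*t*exp(-4*t) + exp(-4*t)]

Strategy: write A = P · J · P⁻¹ where J is a Jordan canonical form, so e^{tA} = P · e^{tJ} · P⁻¹, and e^{tJ} can be computed block-by-block.

A has Jordan form
J =
  [-4,  1,  0]
  [ 0, -4,  0]
  [ 0,  0, -4]
(up to reordering of blocks).

Per-block formulas:
  For a 2×2 Jordan block J_2(-4): exp(t · J_2(-4)) = e^(-4t)·(I + t·N), where N is the 2×2 nilpotent shift.
  For a 1×1 block at λ = -4: exp(t · [-4]) = [e^(-4t)].

After assembling e^{tJ} and conjugating by P, we get:

e^{tA} =
  [-4*t*exp(-4*t) + exp(-4*t), -t*exp(-4*t), -2*t*exp(-4*t)]
  [8*t*exp(-4*t), 2*t*exp(-4*t) + exp(-4*t), 4*t*exp(-4*t)]
  [4*t*exp(-4*t), t*exp(-4*t), 2*t*exp(-4*t) + exp(-4*t)]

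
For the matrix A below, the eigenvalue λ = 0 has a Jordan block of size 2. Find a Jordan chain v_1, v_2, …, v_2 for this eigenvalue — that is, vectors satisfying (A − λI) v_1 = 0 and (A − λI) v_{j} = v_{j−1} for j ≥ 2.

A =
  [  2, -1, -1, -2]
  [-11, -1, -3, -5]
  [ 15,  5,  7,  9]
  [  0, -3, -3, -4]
A Jordan chain for λ = 0 of length 2:
v_1 = (1, 7, -11, 3)ᵀ
v_2 = (0, 2, -3, 0)ᵀ

Let N = A − (0)·I. We want v_2 with N^2 v_2 = 0 but N^1 v_2 ≠ 0; then v_{j-1} := N · v_j for j = 2, …, 2.

Pick v_2 = (0, 2, -3, 0)ᵀ.
Then v_1 = N · v_2 = (1, 7, -11, 3)ᵀ.

Sanity check: (A − (0)·I) v_1 = (0, 0, 0, 0)ᵀ = 0. ✓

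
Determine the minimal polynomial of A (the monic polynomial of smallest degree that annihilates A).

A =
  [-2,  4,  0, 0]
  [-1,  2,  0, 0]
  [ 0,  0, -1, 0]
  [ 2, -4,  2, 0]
x^3 + x^2

The characteristic polynomial is χ_A(x) = x^3*(x + 1), so the eigenvalues are known. The minimal polynomial is
  m_A(x) = Π_λ (x − λ)^{k_λ}
where k_λ is the size of the *largest* Jordan block for λ (equivalently, the smallest k with (A − λI)^k v = 0 for every generalised eigenvector v of λ).

  λ = -1: largest Jordan block has size 1, contributing (x + 1)
  λ = 0: largest Jordan block has size 2, contributing (x − 0)^2

So m_A(x) = x^2*(x + 1) = x^3 + x^2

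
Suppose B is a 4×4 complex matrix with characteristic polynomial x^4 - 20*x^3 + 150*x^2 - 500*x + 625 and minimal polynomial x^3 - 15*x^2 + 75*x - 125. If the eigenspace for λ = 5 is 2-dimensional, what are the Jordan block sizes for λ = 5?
Block sizes for λ = 5: [3, 1]

Step 1 — from the characteristic polynomial, algebraic multiplicity of λ = 5 is 4. From dim ker(B − (5)·I) = 2, there are exactly 2 Jordan blocks for λ = 5.
Step 2 — from the minimal polynomial, the factor (x − 5)^3 tells us the largest block for λ = 5 has size 3.
Step 3 — with total size 4, 2 blocks, and largest block 3, the block sizes (in nonincreasing order) are [3, 1].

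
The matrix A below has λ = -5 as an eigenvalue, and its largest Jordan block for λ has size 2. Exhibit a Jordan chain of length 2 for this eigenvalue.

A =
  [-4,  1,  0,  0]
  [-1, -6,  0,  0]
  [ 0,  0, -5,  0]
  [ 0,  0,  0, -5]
A Jordan chain for λ = -5 of length 2:
v_1 = (1, -1, 0, 0)ᵀ
v_2 = (1, 0, 0, 0)ᵀ

Let N = A − (-5)·I. We want v_2 with N^2 v_2 = 0 but N^1 v_2 ≠ 0; then v_{j-1} := N · v_j for j = 2, …, 2.

Pick v_2 = (1, 0, 0, 0)ᵀ.
Then v_1 = N · v_2 = (1, -1, 0, 0)ᵀ.

Sanity check: (A − (-5)·I) v_1 = (0, 0, 0, 0)ᵀ = 0. ✓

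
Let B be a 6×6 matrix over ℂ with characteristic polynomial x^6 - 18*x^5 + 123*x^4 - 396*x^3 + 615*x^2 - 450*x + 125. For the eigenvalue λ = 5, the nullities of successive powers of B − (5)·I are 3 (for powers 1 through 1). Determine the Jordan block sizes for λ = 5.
Block sizes for λ = 5: [1, 1, 1]

From the dimensions of kernels of powers, the number of Jordan blocks of size at least j is d_j − d_{j−1} where d_j = dim ker(N^j) (with d_0 = 0). Computing the differences gives [3].
The number of blocks of size exactly k is (#blocks of size ≥ k) − (#blocks of size ≥ k + 1), so the partition is: 3 block(s) of size 1.
In nonincreasing order the block sizes are [1, 1, 1].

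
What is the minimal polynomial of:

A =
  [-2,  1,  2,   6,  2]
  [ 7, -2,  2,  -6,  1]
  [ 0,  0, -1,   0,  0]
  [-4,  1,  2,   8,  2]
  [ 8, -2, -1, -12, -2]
x^4 + x^3 - 3*x^2 - 5*x - 2

The characteristic polynomial is χ_A(x) = (x - 2)^2*(x + 1)^3, so the eigenvalues are known. The minimal polynomial is
  m_A(x) = Π_λ (x − λ)^{k_λ}
where k_λ is the size of the *largest* Jordan block for λ (equivalently, the smallest k with (A − λI)^k v = 0 for every generalised eigenvector v of λ).

  λ = -1: largest Jordan block has size 3, contributing (x + 1)^3
  λ = 2: largest Jordan block has size 1, contributing (x − 2)

So m_A(x) = (x - 2)*(x + 1)^3 = x^4 + x^3 - 3*x^2 - 5*x - 2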